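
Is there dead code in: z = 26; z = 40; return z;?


first assignment to z is overwritten before any read
Dead: 'z = 26'


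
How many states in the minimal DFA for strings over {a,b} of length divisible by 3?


Track length mod 3: states 0..2, accept at 0
Minimal DFA: 3 states


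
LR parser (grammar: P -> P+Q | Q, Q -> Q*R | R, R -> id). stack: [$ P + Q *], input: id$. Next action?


no handle; shift 'id'
Action: shift


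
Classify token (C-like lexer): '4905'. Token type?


Pattern: digits only
Type: INTEGER_LITERAL


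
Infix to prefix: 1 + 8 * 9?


'*' binds tighter: tree is (+ 1 (* 8 9))
Prefix: + 1 * 8 9


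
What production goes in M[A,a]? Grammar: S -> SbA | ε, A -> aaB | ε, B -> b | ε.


For [A, a]: 'a' ∈ FIRST(aaB)
Entry: A -> aaB


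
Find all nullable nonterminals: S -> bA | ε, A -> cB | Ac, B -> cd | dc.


A nonterminal is nullable iff some alternative derives ε (directly, or every symbol in it is nullable)
Nullable: {S}


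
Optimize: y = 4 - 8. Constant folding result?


4 - 8 = -4 at compile time
Optimized: y = -4


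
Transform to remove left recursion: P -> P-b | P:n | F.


Left-recursive alternatives: P-b, P:n; non-recursive: F
Introduce P': P -> FP', P' -> -bP' | :nP' | ε


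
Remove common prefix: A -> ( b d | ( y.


Common prefix: '('
Factored: A -> ( A', A' -> b d | y


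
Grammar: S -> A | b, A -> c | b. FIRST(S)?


Per alternative of S: FIRST(A) = {b, c}; FIRST(b) = {b}
FIRST(S) = {b, c}


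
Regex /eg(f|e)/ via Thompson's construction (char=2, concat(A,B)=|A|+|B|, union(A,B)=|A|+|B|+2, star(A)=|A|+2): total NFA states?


Syntax tree has 4 char leaf(s), 1 union(s), 0 star(s)
chars contribute 4×2 = 8; each union adds +2; each star adds +2
Total: 8 + 2 + 0 = 10 states


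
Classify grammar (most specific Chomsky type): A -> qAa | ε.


Single nonterminal LHS, but q^n a^n is not regular
Classification: Type 2 (Context-Free)


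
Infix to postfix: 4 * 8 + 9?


Left to right (same or higher precedence on left)
Postfix: 4 8 * 9 +


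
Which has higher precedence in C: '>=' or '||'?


'>=' is relational (level 7); '||' is logical OR (level 1)
Higher level binds tighter
'>=' has higher precedence than '||'


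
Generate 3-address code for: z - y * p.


Break into single-operator statements:
t1 = y * p
t2 = z - t1


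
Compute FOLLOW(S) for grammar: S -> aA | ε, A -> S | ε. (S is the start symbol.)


$ ∈ FOLLOW(S). For each A -> αBβ: add FIRST(β)\{ε} to FOLLOW(B); if β nullable, add FOLLOW(A).
FOLLOW(S) = {$}


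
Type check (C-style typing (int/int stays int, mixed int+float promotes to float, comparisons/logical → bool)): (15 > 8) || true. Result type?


Operand types: bool || bool
Rule: logical operators take bool operands and yield bool
Result type: bool


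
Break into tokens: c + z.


Scan left to right, longest-match per lexeme
Tokens: ID(c), OP(+), ID(z)


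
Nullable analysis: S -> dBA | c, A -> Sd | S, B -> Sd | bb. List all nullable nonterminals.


A nonterminal is nullable iff some alternative derives ε (directly, or every symbol in it is nullable)
Nullable: {}


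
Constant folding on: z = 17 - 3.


17 - 3 = 14 at compile time
Optimized: z = 14


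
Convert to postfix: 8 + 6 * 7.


* has higher precedence, evaluate 6*7 first
Postfix: 8 6 7 * +


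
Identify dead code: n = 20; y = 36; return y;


n is assigned but never read
Dead: 'n = 20'


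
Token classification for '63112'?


Pattern: digits only
Type: INTEGER_LITERAL


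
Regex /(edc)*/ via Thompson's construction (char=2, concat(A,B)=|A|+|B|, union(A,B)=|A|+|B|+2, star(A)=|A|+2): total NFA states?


Syntax tree has 3 char leaf(s), 0 union(s), 1 star(s)
chars contribute 3×2 = 6; each union adds +2; each star adds +2
Total: 6 + 0 + 2 = 8 states


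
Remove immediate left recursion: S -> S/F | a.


Left-recursive alternatives: S/F; non-recursive: a
Introduce S': S -> aS', S' -> /FS' | ε


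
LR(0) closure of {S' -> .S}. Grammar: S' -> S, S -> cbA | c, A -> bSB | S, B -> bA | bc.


Start: S' -> .S
For each item with dot before a nonterminal B, add B -> .γ for every B-production
Closure: [S' -> .S, S -> .cbA, S -> .c]


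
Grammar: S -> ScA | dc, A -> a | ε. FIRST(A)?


Per alternative of A: FIRST(a) = {a}; FIRST(ε) = {ε}
FIRST(A) = {a, ε}


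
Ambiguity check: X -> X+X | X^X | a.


'a+a^a' has two parse trees (no precedence encoded between + and ^)
Ambiguous


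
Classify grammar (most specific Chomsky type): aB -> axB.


LHS has context (more than one symbol) and |LHS| ≤ |RHS|
Classification: Type 1 (Context-Sensitive)


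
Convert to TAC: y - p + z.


Break into single-operator statements:
t1 = y - p
t2 = t1 + z


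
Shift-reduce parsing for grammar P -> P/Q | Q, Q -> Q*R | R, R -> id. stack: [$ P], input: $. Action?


start symbol P on stack, input exhausted
Action: accept


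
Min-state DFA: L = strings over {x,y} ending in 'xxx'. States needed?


Track the longest suffix of input matching a prefix of 'xxx': 4 classes (prefixes of length 0..3)
Minimal DFA: 4 states


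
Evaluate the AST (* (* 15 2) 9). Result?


Evaluate inner: (* 15 2) = 30
Evaluate root: (* 30 9) = 270
Result: 270


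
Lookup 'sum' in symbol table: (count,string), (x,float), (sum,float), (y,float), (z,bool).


Lookup 'sum' → type float


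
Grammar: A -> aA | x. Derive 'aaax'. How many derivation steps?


Derivation: A => aA => aaA => aaaA => aaax
Steps: 4


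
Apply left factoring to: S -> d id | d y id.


Common prefix: 'd'
Factored: S -> d S', S' -> id | y id


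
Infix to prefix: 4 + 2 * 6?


'*' binds tighter: tree is (+ 4 (* 2 6))
Prefix: + 4 * 2 6


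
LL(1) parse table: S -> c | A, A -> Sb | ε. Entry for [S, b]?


For [S, b]: 'b' ∈ FIRST(A)
Entry: S -> A


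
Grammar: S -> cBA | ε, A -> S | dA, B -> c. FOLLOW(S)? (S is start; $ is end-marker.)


$ ∈ FOLLOW(S). For each A -> αBβ: add FIRST(β)\{ε} to FOLLOW(B); if β nullable, add FOLLOW(A).
FOLLOW(S) = {$}


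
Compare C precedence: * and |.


'*' is multiplicative (level 10); '|' is bitwise OR (level 3)
Higher level binds tighter
'*' has higher precedence than '|'


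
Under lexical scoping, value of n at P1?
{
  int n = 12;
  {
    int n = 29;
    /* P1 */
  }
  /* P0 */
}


n declared in the same block as P1
n = 29


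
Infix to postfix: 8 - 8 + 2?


Left to right (same or higher precedence on left)
Postfix: 8 8 - 2 +


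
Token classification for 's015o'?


Pattern: letter/underscore followed by alphanumerics, not a keyword
Type: IDENTIFIER


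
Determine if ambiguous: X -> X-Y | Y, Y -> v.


precedence layered via separate nonterminal Y: deterministic
Unambiguous


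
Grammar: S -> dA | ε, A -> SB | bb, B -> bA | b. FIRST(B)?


Per alternative of B: FIRST(bA) = {b}; FIRST(b) = {b}
FIRST(B) = {b}


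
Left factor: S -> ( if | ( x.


Common prefix: '('
Factored: S -> ( S', S' -> if | x


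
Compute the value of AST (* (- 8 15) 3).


Evaluate inner: (- 8 15) = -7
Evaluate root: (* -7 3) = -21
Result: -21


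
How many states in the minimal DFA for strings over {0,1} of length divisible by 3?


Track length mod 3: states 0..2, accept at 0
Minimal DFA: 3 states


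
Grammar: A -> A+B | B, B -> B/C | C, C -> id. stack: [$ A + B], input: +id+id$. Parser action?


handle 'A+B' on top; lookahead ∈ FOLLOW(A) = {+, $}
Action: reduce (A -> A+B)


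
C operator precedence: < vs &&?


'<' is relational (level 7); '&&' is logical AND (level 2)
Higher level binds tighter
'<' has higher precedence than '&&'


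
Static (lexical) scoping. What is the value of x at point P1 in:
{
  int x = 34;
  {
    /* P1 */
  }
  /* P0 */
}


P1's block does not declare x; resolves to the enclosing declaration at depth 0
x = 34


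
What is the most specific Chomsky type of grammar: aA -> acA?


LHS has context (more than one symbol) and |LHS| ≤ |RHS|
Classification: Type 1 (Context-Sensitive)


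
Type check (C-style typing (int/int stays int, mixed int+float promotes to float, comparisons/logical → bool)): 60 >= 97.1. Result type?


Operand types: int >= float
Rule: comparison yields bool
Result type: bool


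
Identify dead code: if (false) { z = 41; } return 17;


condition is constant false, so the whole block is unreachable
Dead: 'if (false) { z = 41; }'


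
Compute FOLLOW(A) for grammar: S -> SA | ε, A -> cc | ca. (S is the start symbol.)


$ ∈ FOLLOW(S). For each A -> αBβ: add FIRST(β)\{ε} to FOLLOW(B); if β nullable, add FOLLOW(A).
FOLLOW(A) = {$, c}


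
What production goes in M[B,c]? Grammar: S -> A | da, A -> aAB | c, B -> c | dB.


For [B, c]: 'c' ∈ FIRST(c)
Entry: B -> c


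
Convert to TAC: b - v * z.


Break into single-operator statements:
t1 = v * z
t2 = b - t1


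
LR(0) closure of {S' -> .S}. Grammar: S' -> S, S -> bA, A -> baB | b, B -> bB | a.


Start: S' -> .S
For each item with dot before a nonterminal B, add B -> .γ for every B-production
Closure: [S' -> .S, S -> .bA]


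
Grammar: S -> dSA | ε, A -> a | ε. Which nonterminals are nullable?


A nonterminal is nullable iff some alternative derives ε (directly, or every symbol in it is nullable)
Nullable: {A, S}


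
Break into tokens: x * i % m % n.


Scan left to right, longest-match per lexeme
Tokens: ID(x), OP(*), ID(i), OP(%), ID(m), OP(%), ID(n)


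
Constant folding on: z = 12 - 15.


12 - 15 = -3 at compile time
Optimized: z = -3


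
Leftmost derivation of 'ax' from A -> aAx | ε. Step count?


Derivation: A => aAx => ax
Steps: 2


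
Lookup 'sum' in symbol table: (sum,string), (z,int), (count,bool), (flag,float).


Lookup 'sum' → type string


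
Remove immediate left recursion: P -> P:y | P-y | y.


Left-recursive alternatives: P:y, P-y; non-recursive: y
Introduce P': P -> yP', P' -> :yP' | -yP' | ε


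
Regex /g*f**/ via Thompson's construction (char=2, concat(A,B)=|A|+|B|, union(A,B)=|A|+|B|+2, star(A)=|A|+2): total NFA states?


Syntax tree has 2 char leaf(s), 0 union(s), 3 star(s)
chars contribute 2×2 = 4; each union adds +2; each star adds +2
Total: 4 + 0 + 6 = 10 states


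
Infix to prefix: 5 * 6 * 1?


left-to-right (same/higher precedence on left): tree is (* (* 5 6) 1)
Prefix: * * 5 6 1


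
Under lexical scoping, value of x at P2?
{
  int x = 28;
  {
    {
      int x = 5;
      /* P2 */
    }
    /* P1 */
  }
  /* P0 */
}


x declared in the same block as P2
x = 5


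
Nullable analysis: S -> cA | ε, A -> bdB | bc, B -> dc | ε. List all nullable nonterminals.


A nonterminal is nullable iff some alternative derives ε (directly, or every symbol in it is nullable)
Nullable: {B, S}


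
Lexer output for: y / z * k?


Scan left to right, longest-match per lexeme
Tokens: ID(y), OP(/), ID(z), OP(*), ID(k)


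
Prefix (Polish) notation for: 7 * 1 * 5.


left-to-right (same/higher precedence on left): tree is (* (* 7 1) 5)
Prefix: * * 7 1 5


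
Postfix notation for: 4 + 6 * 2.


* has higher precedence, evaluate 6*2 first
Postfix: 4 6 2 * +


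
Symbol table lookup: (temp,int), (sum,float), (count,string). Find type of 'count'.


Lookup 'count' → type string


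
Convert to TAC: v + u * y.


Break into single-operator statements:
t1 = u * y
t2 = v + t1


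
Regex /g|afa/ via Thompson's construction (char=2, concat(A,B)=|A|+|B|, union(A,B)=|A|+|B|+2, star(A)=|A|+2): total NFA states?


Syntax tree has 4 char leaf(s), 1 union(s), 0 star(s)
chars contribute 4×2 = 8; each union adds +2; each star adds +2
Total: 8 + 2 + 0 = 10 states


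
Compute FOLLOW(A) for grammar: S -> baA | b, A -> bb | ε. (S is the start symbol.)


$ ∈ FOLLOW(S). For each A -> αBβ: add FIRST(β)\{ε} to FOLLOW(B); if β nullable, add FOLLOW(A).
FOLLOW(A) = {$}


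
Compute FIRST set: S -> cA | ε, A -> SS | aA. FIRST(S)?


Per alternative of S: FIRST(cA) = {c}; FIRST(ε) = {ε}
FIRST(S) = {c, ε}


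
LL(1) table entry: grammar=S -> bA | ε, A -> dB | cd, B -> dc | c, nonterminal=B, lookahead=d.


For [B, d]: 'd' ∈ FIRST(dc)
Entry: B -> dc


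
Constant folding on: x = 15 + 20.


15 + 20 = 35 at compile time
Optimized: x = 35


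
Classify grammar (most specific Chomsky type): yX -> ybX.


LHS has context (more than one symbol) and |LHS| ≤ |RHS|
Classification: Type 1 (Context-Sensitive)


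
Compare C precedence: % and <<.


'%' is multiplicative (level 10); '<<' is shift (level 8)
Higher level binds tighter
'%' has higher precedence than '<<'


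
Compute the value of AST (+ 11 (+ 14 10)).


Evaluate inner: (+ 14 10) = 24
Evaluate root: (+ 11 24) = 35
Result: 35


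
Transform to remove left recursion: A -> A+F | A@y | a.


Left-recursive alternatives: A+F, A@y; non-recursive: a
Introduce A': A -> aA', A' -> +FA' | @yA' | ε


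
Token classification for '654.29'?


Pattern: digits with a decimal point
Type: FLOAT_LITERAL


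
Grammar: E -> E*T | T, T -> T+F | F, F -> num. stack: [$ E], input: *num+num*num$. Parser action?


shift '*' to continue E -> E*T
Action: shift


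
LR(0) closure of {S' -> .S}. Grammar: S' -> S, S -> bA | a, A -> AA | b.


Start: S' -> .S
For each item with dot before a nonterminal B, add B -> .γ for every B-production
Closure: [S' -> .S, S -> .bA, S -> .a]


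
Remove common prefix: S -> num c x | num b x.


Common prefix: 'num'
Factored: S -> num S', S' -> c x | b x


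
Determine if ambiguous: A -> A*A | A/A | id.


'id*id/id' has two parse trees (no precedence encoded between * and /)
Ambiguous


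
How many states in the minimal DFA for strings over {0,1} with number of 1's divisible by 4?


Track (count of 1) mod 4: states 0..3, accept at 0
Minimal DFA: 4 states


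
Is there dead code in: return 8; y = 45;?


statement follows a return and is unreachable
Dead: 'y = 45'


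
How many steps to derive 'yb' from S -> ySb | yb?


Derivation: S => yb
Steps: 1


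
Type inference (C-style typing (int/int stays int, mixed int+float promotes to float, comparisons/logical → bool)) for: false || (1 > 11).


Operand types: bool || bool
Rule: logical operators take bool operands and yield bool
Result type: bool


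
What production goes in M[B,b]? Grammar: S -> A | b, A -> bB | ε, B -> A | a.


For [B, b]: 'b' ∈ FIRST(A)
Entry: B -> A


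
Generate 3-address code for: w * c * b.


Break into single-operator statements:
t1 = w * c
t2 = t1 * b


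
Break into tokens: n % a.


Scan left to right, longest-match per lexeme
Tokens: ID(n), OP(%), ID(a)


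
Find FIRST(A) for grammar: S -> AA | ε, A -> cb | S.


Per alternative of A: FIRST(cb) = {c}; FIRST(S) = {c, ε}
FIRST(A) = {c, ε}


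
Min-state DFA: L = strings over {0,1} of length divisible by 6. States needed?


Track length mod 6: states 0..5, accept at 0
Minimal DFA: 6 states


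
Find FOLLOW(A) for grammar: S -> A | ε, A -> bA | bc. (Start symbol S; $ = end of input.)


$ ∈ FOLLOW(S). For each A -> αBβ: add FIRST(β)\{ε} to FOLLOW(B); if β nullable, add FOLLOW(A).
FOLLOW(A) = {$}


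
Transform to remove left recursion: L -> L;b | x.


Left-recursive alternatives: L;b; non-recursive: x
Introduce L': L -> xL', L' -> ;bL' | ε


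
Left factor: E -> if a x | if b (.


Common prefix: 'if'
Factored: E -> if E', E' -> a x | b (


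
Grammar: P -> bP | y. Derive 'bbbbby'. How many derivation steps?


Derivation: P => bP => bbP => bbbP => bbbbP => bbbbbP => bbbbby
Steps: 6


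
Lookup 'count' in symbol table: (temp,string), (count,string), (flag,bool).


Lookup 'count' → type string


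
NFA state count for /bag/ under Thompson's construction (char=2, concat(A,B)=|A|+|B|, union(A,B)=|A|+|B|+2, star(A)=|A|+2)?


Syntax tree has 3 char leaf(s), 0 union(s), 0 star(s)
chars contribute 3×2 = 6; each union adds +2; each star adds +2
Total: 6 + 0 + 0 = 6 states


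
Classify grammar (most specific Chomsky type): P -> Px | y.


Left-linear: every RHS is a terminal or one nonterminal followed by a terminal
Classification: Type 3 (Regular)


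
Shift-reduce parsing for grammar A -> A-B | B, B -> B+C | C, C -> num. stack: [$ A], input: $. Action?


start symbol A on stack, input exhausted
Action: accept


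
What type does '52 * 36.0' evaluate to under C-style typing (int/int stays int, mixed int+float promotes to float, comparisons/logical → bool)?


Operand types: int * float
Rule: mixed int/float promotes to float; int/int stays int
Result type: float


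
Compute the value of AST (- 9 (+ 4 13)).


Evaluate inner: (+ 4 13) = 17
Evaluate root: (- 9 17) = -8
Result: -8


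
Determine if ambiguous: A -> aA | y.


right-linear, alternatives start with distinct terminals 'a' vs 'y': unique leftmost derivation
Unambiguous


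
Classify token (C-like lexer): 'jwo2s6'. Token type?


Pattern: letter/underscore followed by alphanumerics, not a keyword
Type: IDENTIFIER


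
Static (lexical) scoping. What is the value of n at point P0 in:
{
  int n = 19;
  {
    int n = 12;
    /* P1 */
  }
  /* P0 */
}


n declared in the same block as P0
n = 19


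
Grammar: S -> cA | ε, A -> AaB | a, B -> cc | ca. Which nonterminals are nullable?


A nonterminal is nullable iff some alternative derives ε (directly, or every symbol in it is nullable)
Nullable: {S}


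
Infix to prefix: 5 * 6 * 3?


left-to-right (same/higher precedence on left): tree is (* (* 5 6) 3)
Prefix: * * 5 6 3


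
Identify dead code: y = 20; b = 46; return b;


y is assigned but never read
Dead: 'y = 20'


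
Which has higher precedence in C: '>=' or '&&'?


'>=' is relational (level 7); '&&' is logical AND (level 2)
Higher level binds tighter
'>=' has higher precedence than '&&'


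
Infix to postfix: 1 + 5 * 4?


* has higher precedence, evaluate 5*4 first
Postfix: 1 5 4 * +


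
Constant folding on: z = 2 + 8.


2 + 8 = 10 at compile time
Optimized: z = 10


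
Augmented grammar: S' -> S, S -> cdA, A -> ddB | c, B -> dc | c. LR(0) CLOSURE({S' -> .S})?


Start: S' -> .S
For each item with dot before a nonterminal B, add B -> .γ for every B-production
Closure: [S' -> .S, S -> .cdA]


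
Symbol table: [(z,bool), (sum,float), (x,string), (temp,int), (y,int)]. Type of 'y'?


Lookup 'y' → type int


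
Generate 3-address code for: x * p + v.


Break into single-operator statements:
t1 = x * p
t2 = t1 + v


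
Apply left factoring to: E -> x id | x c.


Common prefix: 'x'
Factored: E -> x E', E' -> id | c


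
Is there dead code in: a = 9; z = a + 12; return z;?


a is read by z's definition; z is returned
No dead code


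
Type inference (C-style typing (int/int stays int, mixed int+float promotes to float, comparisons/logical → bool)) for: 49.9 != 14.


Operand types: float != int
Rule: comparison yields bool
Result type: bool


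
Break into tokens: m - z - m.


Scan left to right, longest-match per lexeme
Tokens: ID(m), OP(-), ID(z), OP(-), ID(m)


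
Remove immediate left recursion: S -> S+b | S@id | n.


Left-recursive alternatives: S+b, S@id; non-recursive: n
Introduce S': S -> nS', S' -> +bS' | @idS' | ε


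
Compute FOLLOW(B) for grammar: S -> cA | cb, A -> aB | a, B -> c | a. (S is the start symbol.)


$ ∈ FOLLOW(S). For each A -> αBβ: add FIRST(β)\{ε} to FOLLOW(B); if β nullable, add FOLLOW(A).
FOLLOW(B) = {$}


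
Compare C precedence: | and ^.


'^' is bitwise XOR (level 4); '|' is bitwise OR (level 3)
Higher level binds tighter
'^' has higher precedence than '|'


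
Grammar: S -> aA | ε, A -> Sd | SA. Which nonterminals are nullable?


A nonterminal is nullable iff some alternative derives ε (directly, or every symbol in it is nullable)
Nullable: {S}


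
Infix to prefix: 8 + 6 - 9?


left-to-right (same/higher precedence on left): tree is (- (+ 8 6) 9)
Prefix: - + 8 6 9


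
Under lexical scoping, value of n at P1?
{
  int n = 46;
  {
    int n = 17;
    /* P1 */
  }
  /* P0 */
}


n declared in the same block as P1
n = 17


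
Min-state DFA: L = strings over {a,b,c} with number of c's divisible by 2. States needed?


Track (count of c) mod 2: states 0..1, accept at 0
Minimal DFA: 2 states


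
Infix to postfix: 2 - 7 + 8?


Left to right (same or higher precedence on left)
Postfix: 2 7 - 8 +


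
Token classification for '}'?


Pattern: delimiter/punctuation
Type: PUNCTUATION


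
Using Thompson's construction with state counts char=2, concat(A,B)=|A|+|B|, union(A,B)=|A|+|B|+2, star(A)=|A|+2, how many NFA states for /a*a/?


Syntax tree has 2 char leaf(s), 0 union(s), 1 star(s)
chars contribute 2×2 = 4; each union adds +2; each star adds +2
Total: 4 + 0 + 2 = 6 states


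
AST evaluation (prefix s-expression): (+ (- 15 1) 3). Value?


Evaluate inner: (- 15 1) = 14
Evaluate root: (+ 14 3) = 17
Result: 17


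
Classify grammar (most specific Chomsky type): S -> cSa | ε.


Single nonterminal LHS, but c^n a^n is not regular
Classification: Type 2 (Context-Free)


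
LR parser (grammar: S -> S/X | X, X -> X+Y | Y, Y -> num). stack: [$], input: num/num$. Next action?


no handle on stack; shift 'num'
Action: shift


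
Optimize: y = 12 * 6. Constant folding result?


12 * 6 = 72 at compile time
Optimized: y = 72


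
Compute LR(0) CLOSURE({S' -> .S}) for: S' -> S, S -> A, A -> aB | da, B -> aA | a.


Start: S' -> .S
For each item with dot before a nonterminal B, add B -> .γ for every B-production
Closure: [S' -> .S, S -> .A, A -> .aB, A -> .da]


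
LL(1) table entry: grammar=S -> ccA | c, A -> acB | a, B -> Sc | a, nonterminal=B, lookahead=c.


For [B, c]: 'c' ∈ FIRST(Sc)
Entry: B -> Sc


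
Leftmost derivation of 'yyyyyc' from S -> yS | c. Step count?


Derivation: S => yS => yyS => yyyS => yyyyS => yyyyyS => yyyyyc
Steps: 6


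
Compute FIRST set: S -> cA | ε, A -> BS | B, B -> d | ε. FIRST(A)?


Per alternative of A: FIRST(BS) = {c, d, ε}; FIRST(B) = {d, ε}
FIRST(A) = {c, d, ε}


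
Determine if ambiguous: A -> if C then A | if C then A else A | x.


dangling else: 'if C then if C then x else x' parses two ways
Ambiguous


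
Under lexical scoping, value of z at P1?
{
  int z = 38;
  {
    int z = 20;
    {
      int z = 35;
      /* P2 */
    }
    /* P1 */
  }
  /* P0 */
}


z declared in the same block as P1
z = 20


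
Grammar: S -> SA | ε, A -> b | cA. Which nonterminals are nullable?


A nonterminal is nullable iff some alternative derives ε (directly, or every symbol in it is nullable)
Nullable: {S}


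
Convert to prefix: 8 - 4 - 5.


left-to-right (same/higher precedence on left): tree is (- (- 8 4) 5)
Prefix: - - 8 4 5


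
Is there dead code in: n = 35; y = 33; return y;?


n is assigned but never read
Dead: 'n = 35'


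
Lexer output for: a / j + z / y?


Scan left to right, longest-match per lexeme
Tokens: ID(a), OP(/), ID(j), OP(+), ID(z), OP(/), ID(y)


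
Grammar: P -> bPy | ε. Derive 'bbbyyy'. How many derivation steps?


Derivation: P => bPy => bbPyy => bbbPyyy => bbbyyy
Steps: 4


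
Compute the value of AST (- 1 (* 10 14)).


Evaluate inner: (* 10 14) = 140
Evaluate root: (- 1 140) = -139
Result: -139


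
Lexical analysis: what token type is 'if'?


Pattern: reserved word
Type: KEYWORD


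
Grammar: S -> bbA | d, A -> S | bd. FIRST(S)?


Per alternative of S: FIRST(bbA) = {b}; FIRST(d) = {d}
FIRST(S) = {b, d}


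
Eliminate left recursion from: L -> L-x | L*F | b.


Left-recursive alternatives: L-x, L*F; non-recursive: b
Introduce L': L -> bL', L' -> -xL' | *FL' | ε


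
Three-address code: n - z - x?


Break into single-operator statements:
t1 = n - z
t2 = t1 - x


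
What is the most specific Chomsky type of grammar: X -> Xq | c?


Left-linear: every RHS is a terminal or one nonterminal followed by a terminal
Classification: Type 3 (Regular)


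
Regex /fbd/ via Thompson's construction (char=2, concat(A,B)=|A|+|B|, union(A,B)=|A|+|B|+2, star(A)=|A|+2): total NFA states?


Syntax tree has 3 char leaf(s), 0 union(s), 0 star(s)
chars contribute 3×2 = 6; each union adds +2; each star adds +2
Total: 6 + 0 + 0 = 6 states


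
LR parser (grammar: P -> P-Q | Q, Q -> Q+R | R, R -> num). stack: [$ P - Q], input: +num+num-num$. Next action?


'+' can extend Q; shift to build Q -> Q+R
Action: shift


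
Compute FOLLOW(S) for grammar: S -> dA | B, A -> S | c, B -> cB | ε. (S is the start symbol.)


$ ∈ FOLLOW(S). For each A -> αBβ: add FIRST(β)\{ε} to FOLLOW(B); if β nullable, add FOLLOW(A).
FOLLOW(S) = {$}


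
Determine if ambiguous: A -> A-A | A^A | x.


'x-x^x' has two parse trees (no precedence encoded between - and ^)
Ambiguous


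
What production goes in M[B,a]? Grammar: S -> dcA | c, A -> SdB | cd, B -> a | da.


For [B, a]: 'a' ∈ FIRST(a)
Entry: B -> a


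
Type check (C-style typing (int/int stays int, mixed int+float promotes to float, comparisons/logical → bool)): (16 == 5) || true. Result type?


Operand types: bool || bool
Rule: logical operators take bool operands and yield bool
Result type: bool


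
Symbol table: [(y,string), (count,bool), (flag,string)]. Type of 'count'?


Lookup 'count' → type bool


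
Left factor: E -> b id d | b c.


Common prefix: 'b'
Factored: E -> b E', E' -> id d | c


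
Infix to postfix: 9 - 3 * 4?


* has higher precedence, evaluate 3*4 first
Postfix: 9 3 4 * -


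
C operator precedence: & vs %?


'%' is multiplicative (level 10); '&' is bitwise AND (level 5)
Higher level binds tighter
'%' has higher precedence than '&'


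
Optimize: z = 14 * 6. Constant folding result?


14 * 6 = 84 at compile time
Optimized: z = 84


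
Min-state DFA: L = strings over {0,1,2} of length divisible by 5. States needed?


Track length mod 5: states 0..4, accept at 0
Minimal DFA: 5 states


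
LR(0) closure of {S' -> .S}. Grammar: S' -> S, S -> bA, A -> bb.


Start: S' -> .S
For each item with dot before a nonterminal B, add B -> .γ for every B-production
Closure: [S' -> .S, S -> .bA]


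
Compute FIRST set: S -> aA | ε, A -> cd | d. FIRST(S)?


Per alternative of S: FIRST(aA) = {a}; FIRST(ε) = {ε}
FIRST(S) = {a, ε}


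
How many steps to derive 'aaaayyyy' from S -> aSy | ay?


Derivation: S => aSy => aaSyy => aaaSyyy => aaaayyyy
Steps: 4


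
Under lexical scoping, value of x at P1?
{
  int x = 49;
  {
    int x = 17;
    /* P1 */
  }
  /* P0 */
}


x declared in the same block as P1
x = 17


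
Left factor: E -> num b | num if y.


Common prefix: 'num'
Factored: E -> num E', E' -> b | if y


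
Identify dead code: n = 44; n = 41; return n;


first assignment to n is overwritten before any read
Dead: 'n = 44'


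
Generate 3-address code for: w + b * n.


Break into single-operator statements:
t1 = b * n
t2 = w + t1


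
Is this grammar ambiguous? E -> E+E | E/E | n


'n+n/n' has two parse trees (no precedence encoded between + and /)
Ambiguous


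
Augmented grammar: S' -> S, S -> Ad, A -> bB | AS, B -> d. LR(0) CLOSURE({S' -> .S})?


Start: S' -> .S
For each item with dot before a nonterminal B, add B -> .γ for every B-production
Closure: [S' -> .S, S -> .Ad, A -> .bB, A -> .AS]


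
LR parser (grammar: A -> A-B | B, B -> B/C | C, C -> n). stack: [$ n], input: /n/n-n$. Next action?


'n' on top is the handle for C -> n
Action: reduce (C -> n)


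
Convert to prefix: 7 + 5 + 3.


left-to-right (same/higher precedence on left): tree is (+ (+ 7 5) 3)
Prefix: + + 7 5 3


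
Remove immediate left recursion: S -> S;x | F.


Left-recursive alternatives: S;x; non-recursive: F
Introduce S': S -> FS', S' -> ;xS' | ε


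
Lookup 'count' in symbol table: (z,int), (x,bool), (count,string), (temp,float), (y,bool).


Lookup 'count' → type string


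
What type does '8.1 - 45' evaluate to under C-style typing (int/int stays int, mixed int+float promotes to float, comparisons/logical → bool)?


Operand types: float - int
Rule: mixed int/float promotes to float; int/int stays int
Result type: float


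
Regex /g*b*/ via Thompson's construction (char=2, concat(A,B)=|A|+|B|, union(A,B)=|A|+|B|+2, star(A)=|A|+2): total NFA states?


Syntax tree has 2 char leaf(s), 0 union(s), 2 star(s)
chars contribute 2×2 = 4; each union adds +2; each star adds +2
Total: 4 + 0 + 4 = 8 states


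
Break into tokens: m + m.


Scan left to right, longest-match per lexeme
Tokens: ID(m), OP(+), ID(m)


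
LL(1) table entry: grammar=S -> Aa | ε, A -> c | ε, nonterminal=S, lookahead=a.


For [S, a]: 'a' ∈ FIRST(Aa)
Entry: S -> Aa


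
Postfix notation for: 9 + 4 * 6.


* has higher precedence, evaluate 4*6 first
Postfix: 9 4 6 * +


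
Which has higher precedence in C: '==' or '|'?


'==' is equality (level 6); '|' is bitwise OR (level 3)
Higher level binds tighter
'==' has higher precedence than '|'


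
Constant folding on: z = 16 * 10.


16 * 10 = 160 at compile time
Optimized: z = 160


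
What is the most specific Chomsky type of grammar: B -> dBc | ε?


Single nonterminal LHS, but d^n c^n is not regular
Classification: Type 2 (Context-Free)


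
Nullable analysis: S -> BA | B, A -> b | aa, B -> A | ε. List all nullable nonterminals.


A nonterminal is nullable iff some alternative derives ε (directly, or every symbol in it is nullable)
Nullable: {B, S}


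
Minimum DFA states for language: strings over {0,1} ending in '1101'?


Track the longest suffix of input matching a prefix of '1101': 5 classes (prefixes of length 0..4)
Minimal DFA: 5 states


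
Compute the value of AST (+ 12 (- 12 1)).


Evaluate inner: (- 12 1) = 11
Evaluate root: (+ 12 11) = 23
Result: 23


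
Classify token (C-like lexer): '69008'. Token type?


Pattern: digits only
Type: INTEGER_LITERAL


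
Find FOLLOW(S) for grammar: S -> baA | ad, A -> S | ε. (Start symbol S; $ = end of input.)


$ ∈ FOLLOW(S). For each A -> αBβ: add FIRST(β)\{ε} to FOLLOW(B); if β nullable, add FOLLOW(A).
FOLLOW(S) = {$}


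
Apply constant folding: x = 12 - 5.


12 - 5 = 7 at compile time
Optimized: x = 7


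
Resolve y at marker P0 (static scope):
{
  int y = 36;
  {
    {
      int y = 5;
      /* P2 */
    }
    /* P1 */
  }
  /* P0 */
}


y declared in the same block as P0
y = 36


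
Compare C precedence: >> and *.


'*' is multiplicative (level 10); '>>' is shift (level 8)
Higher level binds tighter
'*' has higher precedence than '>>'


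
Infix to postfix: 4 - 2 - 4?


Left to right (same or higher precedence on left)
Postfix: 4 2 - 4 -


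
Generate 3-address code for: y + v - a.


Break into single-operator statements:
t1 = y + v
t2 = t1 - a


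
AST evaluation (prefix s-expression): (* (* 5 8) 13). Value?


Evaluate inner: (* 5 8) = 40
Evaluate root: (* 40 13) = 520
Result: 520


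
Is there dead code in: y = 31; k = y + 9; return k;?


y is read by k's definition; k is returned
No dead code


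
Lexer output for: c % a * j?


Scan left to right, longest-match per lexeme
Tokens: ID(c), OP(%), ID(a), OP(*), ID(j)


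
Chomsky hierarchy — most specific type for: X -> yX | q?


Right-linear: every RHS is a terminal or a terminal followed by one nonterminal
Classification: Type 3 (Regular)


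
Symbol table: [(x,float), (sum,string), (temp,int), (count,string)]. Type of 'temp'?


Lookup 'temp' → type int


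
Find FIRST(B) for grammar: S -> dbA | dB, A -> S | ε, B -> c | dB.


Per alternative of B: FIRST(c) = {c}; FIRST(dB) = {d}
FIRST(B) = {c, d}


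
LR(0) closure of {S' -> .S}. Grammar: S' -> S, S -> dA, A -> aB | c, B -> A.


Start: S' -> .S
For each item with dot before a nonterminal B, add B -> .γ for every B-production
Closure: [S' -> .S, S -> .dA]


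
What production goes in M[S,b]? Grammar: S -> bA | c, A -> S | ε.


For [S, b]: 'b' ∈ FIRST(bA)
Entry: S -> bA


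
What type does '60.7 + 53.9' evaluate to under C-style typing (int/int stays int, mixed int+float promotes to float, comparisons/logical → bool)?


Operand types: float + float
Rule: mixed int/float promotes to float; int/int stays int
Result type: float


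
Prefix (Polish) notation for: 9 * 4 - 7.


left-to-right (same/higher precedence on left): tree is (- (* 9 4) 7)
Prefix: - * 9 4 7


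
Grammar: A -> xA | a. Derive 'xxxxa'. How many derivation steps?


Derivation: A => xA => xxA => xxxA => xxxxA => xxxxa
Steps: 5


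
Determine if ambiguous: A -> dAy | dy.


balanced d^n…y^n: each string has a unique parse
Unambiguous


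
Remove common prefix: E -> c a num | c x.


Common prefix: 'c'
Factored: E -> c E', E' -> a num | x


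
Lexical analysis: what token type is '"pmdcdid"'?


Pattern: double-quoted sequence
Type: STRING_LITERAL


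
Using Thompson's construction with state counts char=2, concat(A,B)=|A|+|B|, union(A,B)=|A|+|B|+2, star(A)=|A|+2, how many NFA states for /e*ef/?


Syntax tree has 3 char leaf(s), 0 union(s), 1 star(s)
chars contribute 3×2 = 6; each union adds +2; each star adds +2
Total: 6 + 0 + 2 = 8 states


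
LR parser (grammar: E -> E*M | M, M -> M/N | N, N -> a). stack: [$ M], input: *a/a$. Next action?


lookahead ∉ {/} so M won't extend; reduce E -> M
Action: reduce (E -> M)


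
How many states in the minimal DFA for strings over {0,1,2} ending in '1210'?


Track the longest suffix of input matching a prefix of '1210': 5 classes (prefixes of length 0..4)
Minimal DFA: 5 states


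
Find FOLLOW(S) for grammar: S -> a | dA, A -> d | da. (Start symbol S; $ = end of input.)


$ ∈ FOLLOW(S). For each A -> αBβ: add FIRST(β)\{ε} to FOLLOW(B); if β nullable, add FOLLOW(A).
FOLLOW(S) = {$}


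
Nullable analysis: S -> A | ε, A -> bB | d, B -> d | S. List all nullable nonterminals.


A nonterminal is nullable iff some alternative derives ε (directly, or every symbol in it is nullable)
Nullable: {B, S}


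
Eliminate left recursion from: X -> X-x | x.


Left-recursive alternatives: X-x; non-recursive: x
Introduce X': X -> xX', X' -> -xX' | ε


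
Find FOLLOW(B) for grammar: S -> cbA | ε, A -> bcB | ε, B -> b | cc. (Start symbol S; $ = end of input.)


$ ∈ FOLLOW(S). For each A -> αBβ: add FIRST(β)\{ε} to FOLLOW(B); if β nullable, add FOLLOW(A).
FOLLOW(B) = {$}


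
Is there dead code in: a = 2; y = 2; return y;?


a is assigned but never read
Dead: 'a = 2'


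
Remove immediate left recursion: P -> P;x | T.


Left-recursive alternatives: P;x; non-recursive: T
Introduce P': P -> TP', P' -> ;xP' | ε


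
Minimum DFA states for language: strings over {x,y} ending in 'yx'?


Track the longest suffix of input matching a prefix of 'yx': 3 classes (prefixes of length 0..2)
Minimal DFA: 3 states


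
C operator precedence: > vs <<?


'<<' is shift (level 8); '>' is relational (level 7)
Higher level binds tighter
'<<' has higher precedence than '>'


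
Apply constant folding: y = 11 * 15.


11 * 15 = 165 at compile time
Optimized: y = 165


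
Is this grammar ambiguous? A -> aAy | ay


balanced a^n…y^n: each string has a unique parse
Unambiguous


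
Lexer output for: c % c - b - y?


Scan left to right, longest-match per lexeme
Tokens: ID(c), OP(%), ID(c), OP(-), ID(b), OP(-), ID(y)


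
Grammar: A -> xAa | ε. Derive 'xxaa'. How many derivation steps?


Derivation: A => xAa => xxAaa => xxaa
Steps: 3


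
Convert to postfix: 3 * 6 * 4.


Left to right (same or higher precedence on left)
Postfix: 3 6 * 4 *


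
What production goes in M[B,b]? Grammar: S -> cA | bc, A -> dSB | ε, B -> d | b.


For [B, b]: 'b' ∈ FIRST(b)
Entry: B -> b


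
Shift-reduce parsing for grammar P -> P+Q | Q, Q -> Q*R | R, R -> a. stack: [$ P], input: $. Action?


start symbol P on stack, input exhausted
Action: accept


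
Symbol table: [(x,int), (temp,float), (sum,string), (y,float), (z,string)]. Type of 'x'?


Lookup 'x' → type int


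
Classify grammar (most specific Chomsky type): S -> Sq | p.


Left-linear: every RHS is a terminal or one nonterminal followed by a terminal
Classification: Type 3 (Regular)


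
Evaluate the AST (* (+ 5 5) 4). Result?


Evaluate inner: (+ 5 5) = 10
Evaluate root: (* 10 4) = 40
Result: 40


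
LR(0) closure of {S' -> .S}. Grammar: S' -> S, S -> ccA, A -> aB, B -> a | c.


Start: S' -> .S
For each item with dot before a nonterminal B, add B -> .γ for every B-production
Closure: [S' -> .S, S -> .ccA]


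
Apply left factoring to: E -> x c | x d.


Common prefix: 'x'
Factored: E -> x E', E' -> c | d


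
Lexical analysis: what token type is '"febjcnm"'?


Pattern: double-quoted sequence
Type: STRING_LITERAL


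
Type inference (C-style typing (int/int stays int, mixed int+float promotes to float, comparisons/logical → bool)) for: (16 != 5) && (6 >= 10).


Operand types: bool && bool
Rule: logical operators take bool operands and yield bool
Result type: bool


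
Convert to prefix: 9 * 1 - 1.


left-to-right (same/higher precedence on left): tree is (- (* 9 1) 1)
Prefix: - * 9 1 1


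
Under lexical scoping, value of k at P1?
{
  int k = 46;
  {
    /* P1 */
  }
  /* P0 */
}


P1's block does not declare k; resolves to the enclosing declaration at depth 0
k = 46


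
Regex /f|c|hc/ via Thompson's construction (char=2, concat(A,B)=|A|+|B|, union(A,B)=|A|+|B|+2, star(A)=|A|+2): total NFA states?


Syntax tree has 4 char leaf(s), 2 union(s), 0 star(s)
chars contribute 4×2 = 8; each union adds +2; each star adds +2
Total: 8 + 4 + 0 = 12 states


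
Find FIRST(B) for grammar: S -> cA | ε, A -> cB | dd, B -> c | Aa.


Per alternative of B: FIRST(c) = {c}; FIRST(Aa) = {c, d}
FIRST(B) = {c, d}


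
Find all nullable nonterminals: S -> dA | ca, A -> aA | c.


A nonterminal is nullable iff some alternative derives ε (directly, or every symbol in it is nullable)
Nullable: {}


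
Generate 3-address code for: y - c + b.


Break into single-operator statements:
t1 = y - c
t2 = t1 + b


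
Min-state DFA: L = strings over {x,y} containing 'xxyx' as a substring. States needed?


KMP-style automaton: 4 progress states + 1 absorbing accept = 5
Minimal DFA: 5 states


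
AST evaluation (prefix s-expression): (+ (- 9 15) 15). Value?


Evaluate inner: (- 9 15) = -6
Evaluate root: (+ -6 15) = 9
Result: 9


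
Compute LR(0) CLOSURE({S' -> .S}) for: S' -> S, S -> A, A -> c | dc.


Start: S' -> .S
For each item with dot before a nonterminal B, add B -> .γ for every B-production
Closure: [S' -> .S, S -> .A, A -> .c, A -> .dc]


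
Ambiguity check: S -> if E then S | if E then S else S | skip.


dangling else: 'if E then if E then skip else skip' parses two ways
Ambiguous


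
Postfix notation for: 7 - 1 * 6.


* has higher precedence, evaluate 1*6 first
Postfix: 7 1 6 * -


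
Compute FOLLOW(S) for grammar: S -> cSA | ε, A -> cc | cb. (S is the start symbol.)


$ ∈ FOLLOW(S). For each A -> αBβ: add FIRST(β)\{ε} to FOLLOW(B); if β nullable, add FOLLOW(A).
FOLLOW(S) = {$, c}
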